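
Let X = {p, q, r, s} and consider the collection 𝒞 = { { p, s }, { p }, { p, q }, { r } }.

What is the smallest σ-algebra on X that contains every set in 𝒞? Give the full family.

σ(𝒞) (16 sets): { ∅, { p }, { q }, { r }, { s }, { p, q }, { p, r }, { p, s }, { q, r }, { q, s }, { r, s }, { p, q, r }, { p, q, s }, { p, r, s }, { q, r, s }, X }

Working:
Initial family (6 sets): { ∅, { p }, { r }, { p, q }, { p, s }, X }.
Round 1: 7 new —
  { p, r }  = { r } ∪ { p }
  { q, r }  = complement { p, s }
  { r, s }  = complement { p, q }
  { p, q, r }  = { r } ∪ { p, q }
  { p, q, s }  = complement { r }
  { p, r, s }  = { r } ∪ { p, s }
  { q, r, s }  = complement { p }
  [13 total]
Round 2 adds 3:
  { q }  = complement { p, r, s }
  { s }  = complement { p, q, r }
  { q, s }  = complement { p, r }
  [16 total]
After Round 3 the family is unchanged; done.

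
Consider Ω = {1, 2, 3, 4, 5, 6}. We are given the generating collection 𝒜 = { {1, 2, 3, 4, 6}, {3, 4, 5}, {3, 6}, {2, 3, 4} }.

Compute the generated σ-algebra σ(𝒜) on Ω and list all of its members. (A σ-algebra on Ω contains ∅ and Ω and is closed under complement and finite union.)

Seed the family with 𝒜 together with ∅ and Ω: { {}, {3, 6}, {2, 3, 4}, {3, 4, 5}, {1, 2, 3, 4, 6}, Ω }.
Pass 1. New:
  {5}  = Ω∖{1, 2, 3, 4, 6}
  {1, 2, 6}  = Ω∖{3, 4, 5}
  {1, 5, 6}  = Ω∖{2, 3, 4}
  {1, 2, 4, 5}  = Ω∖{3, 6}
  {2, 3, 4, 5}  = {3, 4, 5} ∪ {2, 3, 4}
  {2, 3, 4, 6}  = {2, 3, 4} ∪ {3, 6}
  {3, 4, 5, 6}  = {3, 4, 5} ∪ {3, 6}
  — 13 sets.
Pass 2 (11 new):
  {1, 2}  = Ω∖{3, 4, 5, 6}
  {1, 5}  = Ω∖{2, 3, 4, 6}
  {1, 6}  = Ω∖{2, 3, 4, 5}
  {3, 5, 6}  = {5} ∪ {3, 6}
  {1, 2, 3, 6}  = {3, 6} ∪ {1, 2, 6}
  {1, 2, 5, 6}  = {5} ∪ {1, 2, 6}
  {1, 3, 5, 6}  = {1, 5, 6} ∪ {3, 6}
  {1, 2, 3, 4, 5}  = {3, 4, 5} ∪ {1, 2, 4, 5}
  {1, 2, 4, 5, 6}  = {1, 2, 4, 5} ∪ {1, 5, 6}
  {1, 3, 4, 5, 6}  = {3, 4, 5} ∪ {1, 5, 6}
  {2, 3, 4, 5, 6}  = {3, 4, 5} ∪ {2, 3, 4, 6}
  — 24 sets.
Pass 3 adds 13:
  {1}  = Ω∖{2, 3, 4, 5, 6}
  {2}  = Ω∖{1, 3, 4, 5, 6}
  {3}  = Ω∖{1, 2, 4, 5, 6}
  {6}  = Ω∖{1, 2, 3, 4, 5}
  {2, 4}  = Ω∖{1, 3, 5, 6}
  {3, 4}  = Ω∖{1, 2, 5, 6}
  {4, 5}  = Ω∖{1, 2, 3, 6}
  {1, 2, 4}  = Ω∖{3, 5, 6}
  {1, 2, 5}  = {1, 5} ∪ {1, 2}
  {1, 3, 6}  = {1, 6} ∪ {3, 6}
  {1, 2, 3, 4}  = {2, 3, 4} ∪ {1, 2}
  {1, 3, 4, 5}  = {3, 4, 5} ∪ {1, 5}
  {1, 2, 3, 5, 6}  = {1, 5, 6} ∪ {1, 2, 3, 6}
  — 37 sets.
Pass 4 (21 new):
  {4}  = Ω∖{1, 2, 3, 5, 6}
  {1, 3}  = {3} ∪ {1}
  {2, 3}  = {2} ∪ {3}
  {2, 5}  = {2} ∪ {5}
  {2, 6}  = Ω∖{1, 3, 4, 5}
  {3, 5}  = {5} ∪ {3}
  {5, 6}  = Ω∖{1, 2, 3, 4}
  {1, 2, 3}  = {1, 2} ∪ {3}
  {1, 3, 4}  = {3, 4} ∪ {1}
  {1, 3, 5}  = {3} ∪ {1, 5}
  {1, 4, 5}  = {4, 5} ∪ {1, 5}
  {2, 3, 6}  = {2} ∪ {3, 6}
  {2, 4, 5}  = Ω∖{1, 3, 6}
  {2, 4, 6}  = {6} ∪ {2, 4}
  {3, 4, 6}  = Ω∖{1, 2, 5}
  {4, 5, 6}  = {6} ∪ {4, 5}
  {1, 2, 3, 5}  = {3} ∪ {1, 2, 5}
  {1, 2, 4, 6}  = {1, 6} ∪ {1, 2, 4}
  {1, 3, 4, 6}  = {3, 4} ∪ {1, 3, 6}
  {1, 4, 5, 6}  = {1, 6} ∪ {4, 5}
  {2, 3, 5, 6}  = {2} ∪ {3, 5, 6}
  — 58 sets.
Pass 5 (6 new):
  {1, 4}  = Ω∖{2, 3, 5, 6}
  {4, 6}  = Ω∖{1, 2, 3, 5}
  {1, 4, 6}  = {1, 6} ∪ {4}
  {2, 3, 5}  = {2, 5} ∪ {3, 5}
  {2, 5, 6}  = Ω∖{1, 3, 4}
  {2, 4, 5, 6}  = Ω∖{1, 3}
  — 64 sets.
Pass 6: stable.

Therefore σ(𝒜) = { {}, {1}, {2}, {3}, {4}, {5}, {6}, {1, 2}, {1, 3}, {1, 4}, {1, 5}, {1, 6}, {2, 3}, {2, 4}, {2, 5}, {2, 6}, {3, 4}, {3, 5}, {3, 6}, {4, 5}, {4, 6}, {5, 6}, {1, 2, 3}, {1, 2, 4}, {1, 2, 5}, {1, 2, 6}, {1, 3, 4}, {1, 3, 5}, {1, 3, 6}, {1, 4, 5}, {1, 4, 6}, {1, 5, 6}, {2, 3, 4}, {2, 3, 5}, {2, 3, 6}, {2, 4, 5}, {2, 4, 6}, {2, 5, 6}, {3, 4, 5}, {3, 4, 6}, {3, 5, 6}, {4, 5, 6}, {1, 2, 3, 4}, {1, 2, 3, 5}, {1, 2, 3, 6}, {1, 2, 4, 5}, {1, 2, 4, 6}, {1, 2, 5, 6}, {1, 3, 4, 5}, {1, 3, 4, 6}, {1, 3, 5, 6}, {1, 4, 5, 6}, {2, 3, 4, 5}, {2, 3, 4, 6}, {2, 3, 5, 6}, {2, 4, 5, 6}, {3, 4, 5, 6}, {1, 2, 3, 4, 5}, {1, 2, 3, 4, 6}, {1, 2, 3, 5, 6}, {1, 2, 4, 5, 6}, {1, 3, 4, 5, 6}, {2, 3, 4, 5, 6}, Ω } (|σ(𝒜)| = 64).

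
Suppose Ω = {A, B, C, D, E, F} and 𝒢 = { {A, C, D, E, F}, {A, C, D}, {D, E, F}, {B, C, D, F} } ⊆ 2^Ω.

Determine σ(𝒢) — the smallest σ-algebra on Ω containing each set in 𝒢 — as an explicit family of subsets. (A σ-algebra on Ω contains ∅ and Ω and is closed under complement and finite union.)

Initial family (6 sets): { {}, {A, C, D}, {D, E, F}, {B, C, D, F}, {A, C, D, E, F}, Ω }.
Round 1: +6 →
  {B}  = {A, C, D, E, F}ᶜ
  {A, E}  = {B, C, D, F}ᶜ
  {A, B, C}  = {D, E, F}ᶜ
  {B, E, F}  = {A, C, D}ᶜ
  {A, B, C, D, F}  = {A, C, D} ∪ {B, C, D, F}
  {B, C, D, E, F}  = {B, C, D, F} ∪ {D, E, F}
  [12 total]
Round 2: +10 →
  {A}  = {B, C, D, E, F}ᶜ
  {E}  = {A, B, C, D, F}ᶜ
  {A, B, E}  = {B} ∪ {A, E}
  {A, B, C, D}  = {A, B, C} ∪ {A, C, D}
  {A, B, C, E}  = {A, B, C} ∪ {A, E}
  {A, B, E, F}  = {B, E, F} ∪ {A, E}
  {A, C, D, E}  = {A, C, D} ∪ {A, E}
  {A, D, E, F}  = {A, E} ∪ {D, E, F}
  {B, D, E, F}  = {B} ∪ {D, E, F}
  {A, B, C, E, F}  = {A, B, C} ∪ {B, E, F}
  [22 total]
Round 3: 12 new —
  {D}  = {A, B, C, E, F}ᶜ
  {A, B}  = {B} ∪ {A}
  {A, C}  = {B, D, E, F}ᶜ
  {B, C}  = {A, D, E, F}ᶜ
  {B, E}  = {B} ∪ {E}
  {B, F}  = {A, C, D, E}ᶜ
  {C, D}  = {A, B, E, F}ᶜ
  {D, F}  = {A, B, C, E}ᶜ
  {E, F}  = {A, B, C, D}ᶜ
  {C, D, F}  = {A, B, E}ᶜ
  {A, B, C, D, E}  = {B} ∪ {A, C, D, E}
  {A, B, D, E, F}  = {A, D, E, F} ∪ {B}
  [34 total]
Round 4: +25 →
  {C}  = {A, B, D, E, F}ᶜ
  {F}  = {A, B, C, D, E}ᶜ
  {A, D}  = {A} ∪ {D}
  {B, D}  = {B} ∪ {D}
  {D, E}  = {E} ∪ {D}
  {A, B, D}  = {A, B} ∪ {D}
  {A, B, F}  = {A, B} ∪ {B, F}
  {A, C, E}  = {E} ∪ {A, C}
  {A, D, E}  = {A, E} ∪ {D}
  {A, D, F}  = {A} ∪ {D, F}
  {A, E, F}  = {E, F} ∪ {A}
  {B, C, D}  = {C, D} ∪ {B}
  {B, C, E}  = {B, E} ∪ {B, C}
  {B, C, F}  = {B, F} ∪ {B, C}
  {B, D, E}  = {B, E} ∪ {D}
  {B, D, F}  = {B} ∪ {D, F}
  {C, D, E}  = {C, D} ∪ {E}
  {A, B, C, F}  = {A, B, C} ∪ {B, F}
  {A, B, D, E}  = {A, B, E} ∪ {D}
  {A, B, D, F}  = {A, B} ∪ {D, F}
  {A, C, D, F}  = {B, E}ᶜ
  {A, C, E, F}  = {E, F} ∪ {A, C}
  {B, C, D, E}  = {B, E} ∪ {C, D}
  {B, C, E, F}  = {E, F} ∪ {B, C}
  {C, D, E, F}  = {A, B}ᶜ
  [59 total]
Round 5: 5 new —
  {A, F}  = {B, C, D, E}ᶜ
  {C, E}  = {A, B, D, F}ᶜ
  {C, F}  = {A, B, D, E}ᶜ
  {A, C, F}  = {B, D, E}ᶜ
  {C, E, F}  = {A, B, D}ᶜ
  [64 total]
Round 6: already closed under ᶜ and ∪.

Hence σ(𝒢) has 64 members: { {}, {A}, {B}, {C}, {D}, {E}, {F}, {A, B}, {A, C}, {A, D}, {A, E}, {A, F}, {B, C}, {B, D}, {B, E}, {B, F}, {C, D}, {C, E}, {C, F}, {D, E}, {D, F}, {E, F}, {A, B, C}, {A, B, D}, {A, B, E}, {A, B, F}, {A, C, D}, {A, C, E}, {A, C, F}, {A, D, E}, {A, D, F}, {A, E, F}, {B, C, D}, {B, C, E}, {B, C, F}, {B, D, E}, {B, D, F}, {B, E, F}, {C, D, E}, {C, D, F}, {C, E, F}, {D, E, F}, {A, B, C, D}, {A, B, C, E}, {A, B, C, F}, {A, B, D, E}, {A, B, D, F}, {A, B, E, F}, {A, C, D, E}, {A, C, D, F}, {A, C, E, F}, {A, D, E, F}, {B, C, D, E}, {B, C, D, F}, {B, C, E, F}, {B, D, E, F}, {C, D, E, F}, {A, B, C, D, E}, {A, B, C, D, F}, {A, B, C, E, F}, {A, B, D, E, F}, {A, C, D, E, F}, {B, C, D, E, F}, Ω }.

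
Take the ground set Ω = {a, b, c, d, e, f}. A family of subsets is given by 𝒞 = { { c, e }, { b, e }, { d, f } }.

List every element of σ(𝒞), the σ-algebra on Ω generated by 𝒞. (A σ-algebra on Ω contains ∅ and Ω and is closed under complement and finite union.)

Start: 𝒞 ∪ {∅, Ω} = { ∅, { b, e }, { c, e }, { d, f }, Ω }.
Iteration 1 adds 6:
  { b, c, e }  = { b, e } ∪ { c, e }
  { a, b, c, e }  = complement { d, f }
  { a, b, d, f }  = complement { c, e }
  { a, c, d, f }  = complement { b, e }
  { b, d, e, f }  = { b, e } ∪ { d, f }
  { c, d, e, f }  = { c, e } ∪ { d, f }
  — 11 sets.
Iteration 2 (7 new):
  { a, b }  = complement { c, d, e, f }
  { a, c }  = complement { b, d, e, f }
  { a, d, f }  = complement { b, c, e }
  { a, b, c, d, f }  = { a, b, d, f } ∪ { a, c, d, f }
  { a, b, d, e, f }  = { b, e } ∪ { a, b, d, f }
  { a, c, d, e, f }  = { c, d, e, f } ∪ { a, c, d, f }
  { b, c, d, e, f }  = { b, e } ∪ { c, d, e, f }
  — 18 sets.
Iteration 3 adds 7:
  { a }  = complement { b, c, d, e, f }
  { b }  = complement { a, c, d, e, f }
  { c }  = complement { a, b, d, e, f }
  { e }  = complement { a, b, c, d, f }
  { a, b, c }  = { a, b } ∪ { a, c }
  { a, b, e }  = { b, e } ∪ { a, b }
  { a, c, e }  = { a, c } ∪ { c, e }
  — 25 sets.
Iteration 4. New:
  { a, e }  = { e } ∪ { a }
  { b, c }  = { b } ∪ { c }
  { b, d, f }  = complement { a, c, e }
  { c, d, f }  = complement { a, b, e }
  { d, e, f }  = complement { a, b, c }
  { a, d, e, f }  = { a, d, f } ∪ { e }
  — 31 sets.
Iteration 5. New:
  { b, c, d, f }  = complement { a, e }
  — 32 sets.
Iteration 6: already closed under ᶜ and ∪.

Therefore σ(𝒞) = { ∅, { a }, { b }, { c }, { e }, { a, b }, { a, c }, { a, e }, { b, c }, { b, e }, { c, e }, { d, f }, { a, b, c }, { a, b, e }, { a, c, e }, { a, d, f }, { b, c, e }, { b, d, f }, { c, d, f }, { d, e, f }, { a, b, c, e }, { a, b, d, f }, { a, c, d, f }, { a, d, e, f }, { b, c, d, f }, { b, d, e, f }, { c, d, e, f }, { a, b, c, d, f }, { a, b, d, e, f }, { a, c, d, e, f }, { b, c, d, e, f }, Ω } (|σ(𝒞)| = 32).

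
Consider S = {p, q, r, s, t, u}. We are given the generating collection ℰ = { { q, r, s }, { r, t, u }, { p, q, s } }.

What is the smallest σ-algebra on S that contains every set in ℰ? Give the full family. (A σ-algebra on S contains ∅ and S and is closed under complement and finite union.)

|σ(ℰ)| = 16.  σ(ℰ) = { {}, { p }, { r }, { p, r }, { q, s }, { t, u }, { p, q, s }, { p, t, u }, { q, r, s }, { r, t, u }, { p, q, r, s }, { p, r, t, u }, { q, s, t, u }, { p, q, s, t, u }, { q, r, s, t, u }, S }

Derivation:
Begin from { {}, { p, q, s }, { q, r, s }, { r, t, u }, S } (that is, ℰ plus ∅ and S).
Pass 1 (3 new):
  { p, t, u }  = ᶜ of { q, r, s }
  { p, q, r, s }  = { q, r, s } ∪ { p, q, s }
  { q, r, s, t, u }  = { q, r, s } ∪ { r, t, u }
  — 8 sets.
Pass 2: +4 →
  { p }  = ᶜ of { q, r, s, t, u }
  { t, u }  = ᶜ of { p, q, r, s }
  { p, r, t, u }  = { p, t, u } ∪ { r, t, u }
  { p, q, s, t, u }  = { p, t, u } ∪ { p, q, s }
  — 12 sets.
Pass 3 (2 new):
  { r }  = ᶜ of { p, q, s, t, u }
  { q, s }  = ᶜ of { p, r, t, u }
  — 14 sets.
Pass 4. New:
  { p, r }  = { r } ∪ { p }
  { q, s, t, u }  = { t, u } ∪ { q, s }
  — 16 sets.
Pass 5: closed — nothing new.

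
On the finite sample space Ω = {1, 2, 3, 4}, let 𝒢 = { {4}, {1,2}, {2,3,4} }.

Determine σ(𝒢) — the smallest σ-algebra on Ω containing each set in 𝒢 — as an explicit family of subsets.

Seed the family with 𝒢 together with ∅ and Ω: { ∅, {4}, {1,2}, {2,3,4}, Ω }.
Round 1 (4 new):
  {1}  = Ω∖{2,3,4}
  {3,4}  = Ω∖{1,2}
  {1,2,3}  = Ω∖{4}
  {1,2,4}  = {1,2} ∪ {4}
  |family| = 9
Round 2 adds 3:
  {3}  = Ω∖{1,2,4}
  {1,4}  = {4} ∪ {1}
  {1,3,4}  = {3,4} ∪ {1}
  |family| = 12
Round 3: +3 →
  {2}  = Ω∖{1,3,4}
  {1,3}  = {3} ∪ {1}
  {2,3}  = Ω∖{1,4}
  |family| = 15
Round 4. New:
  {2,4}  = Ω∖{1,3}
  |family| = 16
Round 5: closed — nothing new.

Therefore σ(𝒢) = { ∅, {1}, {2}, {3}, {4}, {1,2}, {1,3}, {1,4}, {2,3}, {2,4}, {3,4}, {1,2,3}, {1,2,4}, {1,3,4}, {2,3,4}, Ω } (|σ(𝒢)| = 16).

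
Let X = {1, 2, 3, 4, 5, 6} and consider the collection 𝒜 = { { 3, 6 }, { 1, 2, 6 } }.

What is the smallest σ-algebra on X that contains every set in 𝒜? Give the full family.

Answer: σ(𝒜) = { {  }, { 3 }, { 6 }, { 1, 2 }, { 3, 6 }, { 4, 5 }, { 1, 2, 3 }, { 1, 2, 6 }, { 3, 4, 5 }, { 4, 5, 6 }, { 1, 2, 3, 6 }, { 1, 2, 4, 5 }, { 3, 4, 5, 6 }, { 1, 2, 3, 4, 5 }, { 1, 2, 4, 5, 6 }, X }

Check:
Take S₀ = 𝒜 ∪ {∅, X} = { {  }, { 3, 6 }, { 1, 2, 6 }, X }.
Iteration 1. New:
  { 3, 4, 5 }  = X∖{ 1, 2, 6 }
  { 1, 2, 3, 6 }  = { 3, 6 } ∪ { 1, 2, 6 }
  { 1, 2, 4, 5 }  = X∖{ 3, 6 }
  |family| = 7
Iteration 2 (4 new):
  { 4, 5 }  = X∖{ 1, 2, 3, 6 }
  { 3, 4, 5, 6 }  = { 3, 4, 5 } ∪ { 3, 6 }
  { 1, 2, 3, 4, 5 }  = { 3, 4, 5 } ∪ { 1, 2, 4, 5 }
  { 1, 2, 4, 5, 6 }  = { 1, 2, 6 } ∪ { 1, 2, 4, 5 }
  |family| = 11
Iteration 3 adds 3:
  { 3 }  = X∖{ 1, 2, 4, 5, 6 }
  { 6 }  = X∖{ 1, 2, 3, 4, 5 }
  { 1, 2 }  = X∖{ 3, 4, 5, 6 }
  |family| = 14
Iteration 4. New:
  { 1, 2, 3 }  = { 3 } ∪ { 1, 2 }
  { 4, 5, 6 }  = { 4, 5 } ∪ { 6 }
  |family| = 16
Iteration 5: no new sets; the family is a σ-algebra.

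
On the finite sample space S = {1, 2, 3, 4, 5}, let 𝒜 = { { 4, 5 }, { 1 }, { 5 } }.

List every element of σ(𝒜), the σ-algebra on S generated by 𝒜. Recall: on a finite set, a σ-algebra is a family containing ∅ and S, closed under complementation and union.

σ(𝒜) = { {}, { 1 }, { 4 }, { 5 }, { 1, 4 }, { 1, 5 }, { 2, 3 }, { 4, 5 }, { 1, 2, 3 }, { 1, 4, 5 }, { 2, 3, 4 }, { 2, 3, 5 }, { 1, 2, 3, 4 }, { 1, 2, 3, 5 }, { 2, 3, 4, 5 }, S }

Trace:
Initial family (5 sets): { {}, { 1 }, { 5 }, { 4, 5 }, S }.
Round 1. New:
  { 1, 5 }  = { 5 } ∪ { 1 }
  { 1, 2, 3 }  = { 4, 5 }ᶜ
  { 1, 4, 5 }  = { 4, 5 } ∪ { 1 }
  { 1, 2, 3, 4 }  = { 5 }ᶜ
  { 2, 3, 4, 5 }  = { 1 }ᶜ
  (now 10)
Round 2. New:
  { 2, 3 }  = { 1, 4, 5 }ᶜ
  { 2, 3, 4 }  = { 1, 5 }ᶜ
  { 1, 2, 3, 5 }  = { 1, 2, 3 } ∪ { 5 }
  (now 13)
Round 3: +2 →
  { 4 }  = { 1, 2, 3, 5 }ᶜ
  { 2, 3, 5 }  = { 2, 3 } ∪ { 5 }
  (now 15)
Round 4: +1 →
  { 1, 4 }  = { 2, 3, 5 }ᶜ
  (now 16)
After Round 5 the family is unchanged; done.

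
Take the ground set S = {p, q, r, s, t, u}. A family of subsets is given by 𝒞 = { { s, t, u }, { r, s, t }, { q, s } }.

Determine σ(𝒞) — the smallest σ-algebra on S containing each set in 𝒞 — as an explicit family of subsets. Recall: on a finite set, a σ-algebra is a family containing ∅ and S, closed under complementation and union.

|σ(𝒞)| = 64.  σ(𝒞) = { ∅, { p }, { q }, { r }, { s }, { t }, { u }, { p, q }, { p, r }, { p, s }, { p, t }, { p, u }, { q, r }, { q, s }, { q, t }, { q, u }, { r, s }, { r, t }, { r, u }, { s, t }, { s, u }, { t, u }, { p, q, r }, { p, q, s }, { p, q, t }, { p, q, u }, { p, r, s }, { p, r, t }, { p, r, u }, { p, s, t }, { p, s, u }, { p, t, u }, { q, r, s }, { q, r, t }, { q, r, u }, { q, s, t }, { q, s, u }, { q, t, u }, { r, s, t }, { r, s, u }, { r, t, u }, { s, t, u }, { p, q, r, s }, { p, q, r, t }, { p, q, r, u }, { p, q, s, t }, { p, q, s, u }, { p, q, t, u }, { p, r, s, t }, { p, r, s, u }, { p, r, t, u }, { p, s, t, u }, { q, r, s, t }, { q, r, s, u }, { q, r, t, u }, { q, s, t, u }, { r, s, t, u }, { p, q, r, s, t }, { p, q, r, s, u }, { p, q, r, t, u }, { p, q, s, t, u }, { p, r, s, t, u }, { q, r, s, t, u }, S }

Check:
Begin from { ∅, { q, s }, { r, s, t }, { s, t, u }, S } (that is, 𝒞 plus ∅ and S).
Iteration 1 (6 new):
  { p, q, r }  = { s, t, u }ᶜ
  { p, q, u }  = { r, s, t }ᶜ
  { p, r, t, u }  = { q, s }ᶜ
  { q, r, s, t }  = { r, s, t } ∪ { q, s }
  { q, s, t, u }  = { s, t, u } ∪ { q, s }
  { r, s, t, u }  = { r, s, t } ∪ { s, t, u }
  [11 total]
Iteration 2: +11 →
  { p, q }  = { r, s, t, u }ᶜ
  { p, r }  = { q, s, t, u }ᶜ
  { p, u }  = { q, r, s, t }ᶜ
  { p, q, r, s }  = { p, q, r } ∪ { q, s }
  { p, q, r, u }  = { p, q, r } ∪ { p, q, u }
  { p, q, s, u }  = { p, q, u } ∪ { q, s }
  { p, q, r, s, t }  = { r, s, t } ∪ { p, q, r }
  { p, q, r, t, u }  = { p, r, t, u } ∪ { p, q, r }
  { p, q, s, t, u }  = { q, s, t, u } ∪ { p, q, u }
  { p, r, s, t, u }  = { p, r, t, u } ∪ { r, s, t }
  { q, r, s, t, u }  = { r, s, t } ∪ { q, s, t, u }
  [22 total]
Iteration 3 adds 13:
  { p }  = { q, r, s, t, u }ᶜ
  { q }  = { p, r, s, t, u }ᶜ
  { r }  = { p, q, s, t, u }ᶜ
  { s }  = { p, q, r, t, u }ᶜ
  { u }  = { p, q, r, s, t }ᶜ
  { r, t }  = { p, q, s, u }ᶜ
  { s, t }  = { p, q, r, u }ᶜ
  { t, u }  = { p, q, r, s }ᶜ
  { p, q, s }  = { q, s } ∪ { p, q }
  { p, r, u }  = { p, u } ∪ { p, r }
  { p, r, s, t }  = { r, s, t } ∪ { p, r }
  { p, s, t, u }  = { p, u } ∪ { s, t, u }
  { p, q, r, s, u }  = { p, u } ∪ { p, q, r, s }
  [35 total]
Iteration 4 (22 new):
  { t }  = { p, q, r, s, u }ᶜ
  { p, s }  = { p } ∪ { s }
  { q, r }  = { p, s, t, u }ᶜ
  { q, u }  = { p, r, s, t }ᶜ
  { r, s }  = { r } ∪ { s }
  { r, u }  = { u } ∪ { r }
  { s, u }  = { u } ∪ { s }
  { p, r, s }  = { p, r } ∪ { s }
  { p, r, t }  = { p } ∪ { r, t }
  { p, s, t }  = { p } ∪ { s, t }
  { p, s, u }  = { p, u } ∪ { s }
  { p, t, u }  = { t, u } ∪ { p }
  { q, r, s }  = { r } ∪ { q, s }
  { q, r, t }  = { q } ∪ { r, t }
  { q, s, t }  = { p, r, u }ᶜ
  { q, s, u }  = { u } ∪ { q, s }
  { q, t, u }  = { t, u } ∪ { q }
  { r, t, u }  = { p, q, s }ᶜ
  { p, q, r, t }  = { p, q, r } ∪ { r, t }
  { p, q, s, t }  = { p, q } ∪ { s, t }
  { p, q, t, u }  = { t, u } ∪ { p, q }
  { p, r, s, u }  = { p, r, u } ∪ { s }
  [57 total]
Iteration 5 (7 new):
  { p, t }  = { t } ∪ { p }
  { q, t }  = { p, r, s, u }ᶜ
  { p, q, t }  = { p, q } ∪ { t }
  { q, r, u }  = { p, s, t }ᶜ
  { r, s, u }  = { r, s } ∪ { s, u }
  { q, r, s, u }  = { q, s, u } ∪ { r, s }
  { q, r, t, u }  = { p, s }ᶜ
  [64 total]
Iteration 6 adds nothing — fixpoint reached.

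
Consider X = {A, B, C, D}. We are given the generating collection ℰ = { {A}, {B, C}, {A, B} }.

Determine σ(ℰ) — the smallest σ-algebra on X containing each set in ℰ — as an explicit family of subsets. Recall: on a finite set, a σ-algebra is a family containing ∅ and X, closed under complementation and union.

Begin from { {}, {A}, {A, B}, {B, C}, X } (that is, ℰ plus ∅ and X).
Round 1: +4 →
  {A, D}  = X∖{B, C}
  {C, D}  = X∖{A, B}
  {A, B, C}  = {B, C} ∪ {A, B}
  {B, C, D}  = X∖{A}
  (now 9)
Round 2. New:
  {D}  = X∖{A, B, C}
  {A, B, D}  = {A, B} ∪ {A, D}
  {A, C, D}  = {C, D} ∪ {A, D}
  (now 12)
Round 3. New:
  {B}  = X∖{A, C, D}
  {C}  = X∖{A, B, D}
  (now 14)
Round 4: +2 →
  {A, C}  = {C} ∪ {A}
  {B, D}  = {D} ∪ {B}
  (now 16)
Round 5: closed — nothing new.

Hence σ(ℰ) has 16 members: { {}, {A}, {B}, {C}, {D}, {A, B}, {A, C}, {A, D}, {B, C}, {B, D}, {C, D}, {A, B, C}, {A, B, D}, {A, C, D}, {B, C, D}, X }.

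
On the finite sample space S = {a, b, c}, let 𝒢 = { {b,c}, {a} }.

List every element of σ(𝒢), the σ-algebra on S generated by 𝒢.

Begin from { ∅, {a}, {b,c}, S } (that is, 𝒢 plus ∅ and S).
Pass 1: stable.

|σ(𝒢)| = 4.  σ(𝒢) = { ∅, {a}, {b,c}, S }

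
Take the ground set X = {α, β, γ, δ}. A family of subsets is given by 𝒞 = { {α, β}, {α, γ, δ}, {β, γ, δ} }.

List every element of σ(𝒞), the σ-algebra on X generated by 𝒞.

Take S₀ = 𝒞 ∪ {∅, X} = { {}, {α, β}, {α, γ, δ}, {β, γ, δ}, X }.
Round 1. New:
  {α}  = ᶜ of {β, γ, δ}
  {β}  = ᶜ of {α, γ, δ}
  {γ, δ}  = ᶜ of {α, β}
  [8 total]
Round 2 adds nothing — fixpoint reached.

Therefore σ(𝒞) = { {}, {α}, {β}, {α, β}, {γ, δ}, {α, γ, δ}, {β, γ, δ}, X } (|σ(𝒞)| = 8).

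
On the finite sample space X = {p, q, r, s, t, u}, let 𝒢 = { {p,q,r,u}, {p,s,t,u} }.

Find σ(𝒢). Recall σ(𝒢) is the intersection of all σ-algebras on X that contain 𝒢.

Start: 𝒢 ∪ {∅, X} = { ∅, {p,q,r,u}, {p,s,t,u}, X }.
Round 1: 2 new —
  {q,r}  = ᶜ of {p,s,t,u}
  {s,t}  = ᶜ of {p,q,r,u}
  [6 total]
Round 2 (1 new):
  {q,r,s,t}  = {s,t} ∪ {q,r}
  [7 total]
Round 3 adds 1:
  {p,u}  = ᶜ of {q,r,s,t}
  [8 total]
Round 4: already closed under ᶜ and ∪.

|σ(𝒢)| = 8.  σ(𝒢) = { ∅, {p,u}, {q,r}, {s,t}, {p,q,r,u}, {p,s,t,u}, {q,r,s,t}, X }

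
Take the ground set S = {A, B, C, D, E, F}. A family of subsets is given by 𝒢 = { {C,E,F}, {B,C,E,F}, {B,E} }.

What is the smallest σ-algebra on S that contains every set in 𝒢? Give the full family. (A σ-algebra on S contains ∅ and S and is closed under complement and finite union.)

Initial family (5 sets): { {}, {B,E}, {C,E,F}, {B,C,E,F}, S }.
Round 1 (3 new):
  {A,D}  = ᶜ of {B,C,E,F}
  {A,B,D}  = ᶜ of {C,E,F}
  {A,C,D,F}  = ᶜ of {B,E}
  |family| = 8
Round 2 (3 new):
  {A,B,D,E}  = {B,E} ∪ {A,D}
  {A,B,C,D,F}  = {A,B,D} ∪ {A,C,D,F}
  {A,C,D,E,F}  = {A,D} ∪ {C,E,F}
  |family| = 11
Round 3: +3 →
  {B}  = ᶜ of {A,C,D,E,F}
  {E}  = ᶜ of {A,B,C,D,F}
  {C,F}  = ᶜ of {A,B,D,E}
  |family| = 14
Round 4 adds 2:
  {A,D,E}  = {A,D} ∪ {E}
  {B,C,F}  = {C,F} ∪ {B}
  |family| = 16
Round 5: already closed under ᶜ and ∪.

Therefore σ(𝒢) = { {}, {B}, {E}, {A,D}, {B,E}, {C,F}, {A,B,D}, {A,D,E}, {B,C,F}, {C,E,F}, {A,B,D,E}, {A,C,D,F}, {B,C,E,F}, {A,B,C,D,F}, {A,C,D,E,F}, S } (|σ(𝒢)| = 16).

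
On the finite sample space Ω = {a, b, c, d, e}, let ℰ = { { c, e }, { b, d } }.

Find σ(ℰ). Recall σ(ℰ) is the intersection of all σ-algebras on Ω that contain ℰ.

Answer: σ(ℰ) = { {  }, { a }, { b, d }, { c, e }, { a, b, d }, { a, c, e }, { b, c, d, e }, Ω }

Trace:
Start: ℰ ∪ {∅, Ω} = { {  }, { b, d }, { c, e }, Ω }.
Pass 1: 3 new —
  { a, b, d }  = Ω∖{ c, e }
  { a, c, e }  = Ω∖{ b, d }
  { b, c, d, e }  = { c, e } ∪ { b, d }
  |family| = 7
Pass 2: +1 →
  { a }  = Ω∖{ b, c, d, e }
  |family| = 8
Pass 3: closed — nothing new.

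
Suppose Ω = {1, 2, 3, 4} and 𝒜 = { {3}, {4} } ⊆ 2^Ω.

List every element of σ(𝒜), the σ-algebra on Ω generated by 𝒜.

Begin from { {}, {3}, {4}, Ω } (that is, 𝒜 plus ∅ and Ω).
Step 1. New:
  {3,4}  = {3} ∪ {4}
  {1,2,3}  = complement {4}
  {1,2,4}  = complement {3}
  — 7 sets.
Step 2 (1 new):
  {1,2}  = complement {3,4}
  — 8 sets.
Step 3: stable.

|σ(𝒜)| = 8.  σ(𝒜) = { {}, {3}, {4}, {1,2}, {3,4}, {1,2,3}, {1,2,4}, Ω }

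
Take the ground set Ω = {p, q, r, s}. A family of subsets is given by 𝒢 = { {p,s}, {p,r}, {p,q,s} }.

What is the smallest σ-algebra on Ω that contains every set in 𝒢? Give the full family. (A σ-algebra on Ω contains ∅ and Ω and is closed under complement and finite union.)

Seed the family with 𝒢 together with ∅ and Ω: { ∅, {p,r}, {p,s}, {p,q,s}, Ω }.
Round 1 (4 new):
  {r}  = Ω∖{p,q,s}
  {q,r}  = Ω∖{p,s}
  {q,s}  = Ω∖{p,r}
  {p,r,s}  = {p,s} ∪ {p,r}
Round 2 (3 new):
  {q}  = Ω∖{p,r,s}
  {p,q,r}  = {q,r} ∪ {p,r}
  {q,r,s}  = {r} ∪ {q,s}
Round 3 (2 new):
  {p}  = Ω∖{q,r,s}
  {s}  = Ω∖{p,q,r}
Round 4: +2 →
  {p,q}  = {q} ∪ {p}
  {r,s}  = {r} ∪ {s}
Round 5: no new sets; the family is a σ-algebra.

σ(𝒢) = { ∅, {p}, {q}, {r}, {s}, {p,q}, {p,r}, {p,s}, {q,r}, {q,s}, {r,s}, {p,q,r}, {p,q,s}, {p,r,s}, {q,r,s}, Ω }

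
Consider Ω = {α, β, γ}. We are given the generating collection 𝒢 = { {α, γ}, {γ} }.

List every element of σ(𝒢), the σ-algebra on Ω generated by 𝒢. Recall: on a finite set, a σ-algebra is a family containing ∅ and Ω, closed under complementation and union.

Seed the family with 𝒢 together with ∅ and Ω: { {}, {γ}, {α, γ}, Ω }.
Round 1: +2 →
  {β}  = ᶜ of {α, γ}
  {α, β}  = ᶜ of {γ}
  (now 6)
Round 2: +1 →
  {β, γ}  = {γ} ∪ {β}
  (now 7)
Round 3. New:
  {α}  = ᶜ of {β, γ}
  (now 8)
Round 4 adds nothing — fixpoint reached.

σ(𝒢) = { {}, {α}, {β}, {γ}, {α, β}, {α, γ}, {β, γ}, Ω }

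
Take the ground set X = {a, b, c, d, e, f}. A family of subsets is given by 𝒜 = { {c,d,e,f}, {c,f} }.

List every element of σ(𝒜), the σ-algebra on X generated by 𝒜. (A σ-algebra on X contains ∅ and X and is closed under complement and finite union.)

|σ(𝒜)| = 8.  σ(𝒜) = { {}, {a,b}, {c,f}, {d,e}, {a,b,c,f}, {a,b,d,e}, {c,d,e,f}, X }

Derivation:
Seed the family with 𝒜 together with ∅ and X: { {}, {c,f}, {c,d,e,f}, X }.
Step 1: 2 new —
  {a,b}  = {c,d,e,f}ᶜ
  {a,b,d,e}  = {c,f}ᶜ
  [6 total]
Step 2: +1 →
  {a,b,c,f}  = {a,b} ∪ {c,f}
  [7 total]
Step 3 adds 1:
  {d,e}  = {a,b,c,f}ᶜ
  [8 total]
Step 4: no new sets; the family is a σ-algebra.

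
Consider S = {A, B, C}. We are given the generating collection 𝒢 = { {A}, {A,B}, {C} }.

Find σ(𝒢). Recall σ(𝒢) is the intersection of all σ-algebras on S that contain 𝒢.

Answer: σ(𝒢) = { {}, {A}, {B}, {C}, {A,B}, {A,C}, {B,C}, S }

Working:
Seed the family with 𝒢 together with ∅ and S: { {}, {A}, {C}, {A,B}, S }.
Step 1: 2 new —
  {A,C}  = {C} ∪ {A}
  {B,C}  = S∖{A}
  |family| = 7
Step 2. New:
  {B}  = S∖{A,C}
  |family| = 8
Step 3: already closed under ᶜ and ∪.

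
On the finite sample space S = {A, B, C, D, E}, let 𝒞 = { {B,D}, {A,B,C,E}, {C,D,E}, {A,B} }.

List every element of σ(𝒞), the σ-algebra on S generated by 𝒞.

σ(𝒞) = { {}, {A}, {B}, {D}, {A,B}, {A,D}, {B,D}, {C,E}, {A,B,D}, {A,C,E}, {B,C,E}, {C,D,E}, {A,B,C,E}, {A,C,D,E}, {B,C,D,E}, S }

Trace:
Take S₀ = 𝒞 ∪ {∅, S} = { {}, {A,B}, {B,D}, {C,D,E}, {A,B,C,E}, S }.
Step 1: +4 →
  {D}  = {A,B,C,E}ᶜ
  {A,B,D}  = {A,B} ∪ {B,D}
  {A,C,E}  = {B,D}ᶜ
  {B,C,D,E}  = {C,D,E} ∪ {B,D}
  [10 total]
Step 2: 3 new —
  {A}  = {B,C,D,E}ᶜ
  {C,E}  = {A,B,D}ᶜ
  {A,C,D,E}  = {C,D,E} ∪ {A,C,E}
  [13 total]
Step 3 (2 new):
  {B}  = {A,C,D,E}ᶜ
  {A,D}  = {D} ∪ {A}
  [15 total]
Step 4 (1 new):
  {B,C,E}  = {A,D}ᶜ
  [16 total]
Step 5: closed — nothing new.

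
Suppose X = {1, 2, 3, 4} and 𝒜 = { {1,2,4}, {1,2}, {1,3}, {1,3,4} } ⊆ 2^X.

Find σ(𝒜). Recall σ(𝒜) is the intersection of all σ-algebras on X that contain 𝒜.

Seed the family with 𝒜 together with ∅ and X: { ∅, {1,2}, {1,3}, {1,2,4}, {1,3,4}, X }.
Pass 1 (5 new):
  {2}  = ᶜ of {1,3,4}
  {3}  = ᶜ of {1,2,4}
  {2,4}  = ᶜ of {1,3}
  {3,4}  = ᶜ of {1,2}
  {1,2,3}  = {1,2} ∪ {1,3}
  |family| = 11
Pass 2: +3 →
  {4}  = ᶜ of {1,2,3}
  {2,3}  = {2} ∪ {3}
  {2,3,4}  = {3,4} ∪ {2}
  |family| = 14
Pass 3 (2 new):
  {1}  = ᶜ of {2,3,4}
  {1,4}  = ᶜ of {2,3}
  |family| = 16
Pass 4 adds nothing — fixpoint reached.

Therefore σ(𝒜) = { ∅, {1}, {2}, {3}, {4}, {1,2}, {1,3}, {1,4}, {2,3}, {2,4}, {3,4}, {1,2,3}, {1,2,4}, {1,3,4}, {2,3,4}, X } (|σ(𝒜)| = 16).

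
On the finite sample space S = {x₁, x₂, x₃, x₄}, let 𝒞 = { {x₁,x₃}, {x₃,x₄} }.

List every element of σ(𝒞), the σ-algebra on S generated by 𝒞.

Begin from { {}, {x₁,x₃}, {x₃,x₄}, S } (that is, 𝒞 plus ∅ and S).
Step 1 (3 new):
  {x₁,x₂}  = complement {x₃,x₄}
  {x₂,x₄}  = complement {x₁,x₃}
  {x₁,x₃,x₄}  = {x₁,x₃} ∪ {x₃,x₄}
  [7 total]
Step 2 adds 4:
  {x₂}  = complement {x₁,x₃,x₄}
  {x₁,x₂,x₃}  = {x₁,x₂} ∪ {x₁,x₃}
  {x₁,x₂,x₄}  = {x₁,x₂} ∪ {x₂,x₄}
  {x₂,x₃,x₄}  = {x₃,x₄} ∪ {x₂,x₄}
  [11 total]
Step 3 adds 3:
  {x₁}  = complement {x₂,x₃,x₄}
  {x₃}  = complement {x₁,x₂,x₄}
  {x₄}  = complement {x₁,x₂,x₃}
  [14 total]
Step 4: 2 new —
  {x₁,x₄}  = {x₄} ∪ {x₁}
  {x₂,x₃}  = {x₃} ∪ {x₂}
  [16 total]
Step 5: no new sets; the family is a σ-algebra.

Hence σ(𝒞) has 16 members: { {}, {x₁}, {x₂}, {x₃}, {x₄}, {x₁,x₂}, {x₁,x₃}, {x₁,x₄}, {x₂,x₃}, {x₂,x₄}, {x₃,x₄}, {x₁,x₂,x₃}, {x₁,x₂,x₄}, {x₁,x₃,x₄}, {x₂,x₃,x₄}, S }.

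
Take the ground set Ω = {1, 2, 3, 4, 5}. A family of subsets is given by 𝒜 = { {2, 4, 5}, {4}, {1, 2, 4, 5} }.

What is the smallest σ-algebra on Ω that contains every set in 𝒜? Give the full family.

|σ(𝒜)| = 16.  σ(𝒜) = { {}, {1}, {3}, {4}, {1, 3}, {1, 4}, {2, 5}, {3, 4}, {1, 2, 5}, {1, 3, 4}, {2, 3, 5}, {2, 4, 5}, {1, 2, 3, 5}, {1, 2, 4, 5}, {2, 3, 4, 5}, Ω }

Working:
Start: 𝒜 ∪ {∅, Ω} = { {}, {4}, {2, 4, 5}, {1, 2, 4, 5}, Ω }.
Pass 1: 3 new —
  {3}  = ᶜ of {1, 2, 4, 5}
  {1, 3}  = ᶜ of {2, 4, 5}
  {1, 2, 3, 5}  = ᶜ of {4}
  [8 total]
Pass 2 adds 3:
  {3, 4}  = {4} ∪ {3}
  {1, 3, 4}  = {4} ∪ {1, 3}
  {2, 3, 4, 5}  = {3} ∪ {2, 4, 5}
  [11 total]
Pass 3: +3 →
  {1}  = ᶜ of {2, 3, 4, 5}
  {2, 5}  = ᶜ of {1, 3, 4}
  {1, 2, 5}  = ᶜ of {3, 4}
  [14 total]
Pass 4 (2 new):
  {1, 4}  = {4} ∪ {1}
  {2, 3, 5}  = {3} ∪ {2, 5}
  [16 total]
After Pass 5 the family is unchanged; done.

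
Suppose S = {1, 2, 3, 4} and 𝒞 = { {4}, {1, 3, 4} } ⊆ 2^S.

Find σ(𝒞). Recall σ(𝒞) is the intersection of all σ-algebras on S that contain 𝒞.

σ(𝒞) (8 sets): { {}, {2}, {4}, {1, 3}, {2, 4}, {1, 2, 3}, {1, 3, 4}, S }

Derivation:
Initial family (4 sets): { {}, {4}, {1, 3, 4}, S }.
Step 1 (2 new):
  {2}  = S∖{1, 3, 4}
  {1, 2, 3}  = S∖{4}
  — 6 sets.
Step 2: +1 →
  {2, 4}  = {4} ∪ {2}
  — 7 sets.
Step 3: +1 →
  {1, 3}  = S∖{2, 4}
  — 8 sets.
Step 4: stable.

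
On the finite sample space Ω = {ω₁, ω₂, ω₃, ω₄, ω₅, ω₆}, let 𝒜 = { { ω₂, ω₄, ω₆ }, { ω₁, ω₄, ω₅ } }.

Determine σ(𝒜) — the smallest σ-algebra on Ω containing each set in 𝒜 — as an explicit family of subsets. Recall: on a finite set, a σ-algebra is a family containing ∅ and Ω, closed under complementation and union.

|σ(𝒜)| = 16.  σ(𝒜) = { {  }, { ω₃ }, { ω₄ }, { ω₁, ω₅ }, { ω₂, ω₆ }, { ω₃, ω₄ }, { ω₁, ω₃, ω₅ }, { ω₁, ω₄, ω₅ }, { ω₂, ω₃, ω₆ }, { ω₂, ω₄, ω₆ }, { ω₁, ω₂, ω₅, ω₆ }, { ω₁, ω₃, ω₄, ω₅ }, { ω₂, ω₃, ω₄, ω₆ }, { ω₁, ω₂, ω₃, ω₅, ω₆ }, { ω₁, ω₂, ω₄, ω₅, ω₆ }, Ω }

Trace:
Begin from { {  }, { ω₁, ω₄, ω₅ }, { ω₂, ω₄, ω₆ }, Ω } (that is, 𝒜 plus ∅ and Ω).
Step 1. New:
  { ω₁, ω₃, ω₅ }  = { ω₂, ω₄, ω₆ }ᶜ
  { ω₂, ω₃, ω₆ }  = { ω₁, ω₄, ω₅ }ᶜ
  { ω₁, ω₂, ω₄, ω₅, ω₆ }  = { ω₂, ω₄, ω₆ } ∪ { ω₁, ω₄, ω₅ }
  |family| = 7
Step 2: +4 →
  { ω₃ }  = { ω₁, ω₂, ω₄, ω₅, ω₆ }ᶜ
  { ω₁, ω₃, ω₄, ω₅ }  = { ω₁, ω₄, ω₅ } ∪ { ω₁, ω₃, ω₅ }
  { ω₂, ω₃, ω₄, ω₆ }  = { ω₂, ω₄, ω₆ } ∪ { ω₂, ω₃, ω₆ }
  { ω₁, ω₂, ω₃, ω₅, ω₆ }  = { ω₂, ω₃, ω₆ } ∪ { ω₁, ω₃, ω₅ }
  |family| = 11
Step 3 adds 3:
  { ω₄ }  = { ω₁, ω₂, ω₃, ω₅, ω₆ }ᶜ
  { ω₁, ω₅ }  = { ω₂, ω₃, ω₄, ω₆ }ᶜ
  { ω₂, ω₆ }  = { ω₁, ω₃, ω₄, ω₅ }ᶜ
  |family| = 14
Step 4 (2 new):
  { ω₃, ω₄ }  = { ω₃ } ∪ { ω₄ }
  { ω₁, ω₂, ω₅, ω₆ }  = { ω₁, ω₅ } ∪ { ω₂, ω₆ }
  |family| = 16
Step 5: no new sets; the family is a σ-algebra.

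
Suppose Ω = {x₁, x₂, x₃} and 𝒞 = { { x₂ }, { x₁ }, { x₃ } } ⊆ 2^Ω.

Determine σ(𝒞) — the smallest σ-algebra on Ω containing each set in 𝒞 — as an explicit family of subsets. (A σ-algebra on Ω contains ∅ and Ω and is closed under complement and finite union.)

Answer: σ(𝒞) = { {  }, { x₁ }, { x₂ }, { x₃ }, { x₁, x₂ }, { x₁, x₃ }, { x₂, x₃ }, Ω }

Working:
Begin from { {  }, { x₁ }, { x₂ }, { x₃ }, Ω } (that is, 𝒞 plus ∅ and Ω).
Round 1: +3 →
  { x₁, x₂ }  = { x₃ }ᶜ
  { x₁, x₃ }  = { x₂ }ᶜ
  { x₂, x₃ }  = { x₁ }ᶜ
  [8 total]
Round 2 adds nothing — fixpoint reached.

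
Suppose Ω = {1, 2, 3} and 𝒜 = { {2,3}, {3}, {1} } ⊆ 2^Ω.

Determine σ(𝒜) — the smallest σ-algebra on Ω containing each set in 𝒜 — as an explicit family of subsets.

Seed the family with 𝒜 together with ∅ and Ω: { {}, {1}, {3}, {2,3}, Ω }.
Iteration 1: 2 new —
  {1,2}  = ᶜ of {3}
  {1,3}  = {3} ∪ {1}
  — 7 sets.
Iteration 2. New:
  {2}  = ᶜ of {1,3}
  — 8 sets.
Iteration 3: closed — nothing new.

σ(𝒜) = { {}, {1}, {2}, {3}, {1,2}, {1,3}, {2,3}, Ω }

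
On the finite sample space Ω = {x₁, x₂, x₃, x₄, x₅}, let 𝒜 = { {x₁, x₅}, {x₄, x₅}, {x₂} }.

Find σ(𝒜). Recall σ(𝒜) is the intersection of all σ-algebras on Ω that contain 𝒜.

Take S₀ = 𝒜 ∪ {∅, Ω} = { {}, {x₂}, {x₁, x₅}, {x₄, x₅}, Ω }.
Step 1. New:
  {x₁, x₂, x₃}  = ᶜ of {x₄, x₅}
  {x₁, x₂, x₅}  = {x₁, x₅} ∪ {x₂}
  {x₁, x₄, x₅}  = {x₄, x₅} ∪ {x₁, x₅}
  {x₂, x₃, x₄}  = ᶜ of {x₁, x₅}
  {x₂, x₄, x₅}  = {x₄, x₅} ∪ {x₂}
  {x₁, x₃, x₄, x₅}  = ᶜ of {x₂}
  |family| = 11
Step 2: 7 new —
  {x₁, x₃}  = ᶜ of {x₂, x₄, x₅}
  {x₂, x₃}  = ᶜ of {x₁, x₄, x₅}
  {x₃, x₄}  = ᶜ of {x₁, x₂, x₅}
  {x₁, x₂, x₃, x₄}  = {x₁, x₂, x₃} ∪ {x₂, x₃, x₄}
  {x₁, x₂, x₃, x₅}  = {x₁, x₂, x₃} ∪ {x₁, x₂, x₅}
  {x₁, x₂, x₄, x₅}  = {x₁, x₄, x₅} ∪ {x₂}
  {x₂, x₃, x₄, x₅}  = {x₂, x₃, x₄} ∪ {x₄, x₅}
  |family| = 18
Step 3. New:
  {x₁}  = ᶜ of {x₂, x₃, x₄, x₅}
  {x₃}  = ᶜ of {x₁, x₂, x₄, x₅}
  {x₄}  = ᶜ of {x₁, x₂, x₃, x₅}
  {x₅}  = ᶜ of {x₁, x₂, x₃, x₄}
  {x₁, x₃, x₄}  = {x₃, x₄} ∪ {x₁, x₃}
  {x₁, x₃, x₅}  = {x₁, x₃} ∪ {x₁, x₅}
  {x₃, x₄, x₅}  = {x₄, x₅} ∪ {x₃, x₄}
  |family| = 25
Step 4: +6 →
  {x₁, x₂}  = ᶜ of {x₃, x₄, x₅}
  {x₁, x₄}  = {x₄} ∪ {x₁}
  {x₂, x₄}  = ᶜ of {x₁, x₃, x₅}
  {x₂, x₅}  = ᶜ of {x₁, x₃, x₄}
  {x₃, x₅}  = {x₅} ∪ {x₃}
  {x₂, x₃, x₅}  = {x₅} ∪ {x₂, x₃}
  |family| = 31
Step 5 adds 1:
  {x₁, x₂, x₄}  = ᶜ of {x₃, x₅}
  |family| = 32
Step 6: no new sets; the family is a σ-algebra.

Therefore σ(𝒜) = { {}, {x₁}, {x₂}, {x₃}, {x₄}, {x₅}, {x₁, x₂}, {x₁, x₃}, {x₁, x₄}, {x₁, x₅}, {x₂, x₃}, {x₂, x₄}, {x₂, x₅}, {x₃, x₄}, {x₃, x₅}, {x₄, x₅}, {x₁, x₂, x₃}, {x₁, x₂, x₄}, {x₁, x₂, x₅}, {x₁, x₃, x₄}, {x₁, x₃, x₅}, {x₁, x₄, x₅}, {x₂, x₃, x₄}, {x₂, x₃, x₅}, {x₂, x₄, x₅}, {x₃, x₄, x₅}, {x₁, x₂, x₃, x₄}, {x₁, x₂, x₃, x₅}, {x₁, x₂, x₄, x₅}, {x₁, x₃, x₄, x₅}, {x₂, x₃, x₄, x₅}, Ω } (|σ(𝒜)| = 32).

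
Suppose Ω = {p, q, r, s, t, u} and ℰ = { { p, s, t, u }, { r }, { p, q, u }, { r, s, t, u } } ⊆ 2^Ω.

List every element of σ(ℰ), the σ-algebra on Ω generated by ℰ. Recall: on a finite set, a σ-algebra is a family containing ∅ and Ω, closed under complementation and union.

Begin from { {}, { r }, { p, q, u }, { p, s, t, u }, { r, s, t, u }, Ω } (that is, ℰ plus ∅ and Ω).
Pass 1 adds 6:
  { p, q }  = { r, s, t, u }ᶜ
  { q, r }  = { p, s, t, u }ᶜ
  { r, s, t }  = { p, q, u }ᶜ
  { p, q, r, u }  = { r } ∪ { p, q, u }
  { p, q, s, t, u }  = { r }ᶜ
  { p, r, s, t, u }  = { r } ∪ { p, s, t, u }
Pass 2: 6 new —
  { q }  = { p, r, s, t, u }ᶜ
  { s, t }  = { p, q, r, u }ᶜ
  { p, q, r }  = { p, q } ∪ { r }
  { q, r, s, t }  = { r, s, t } ∪ { q, r }
  { p, q, r, s, t }  = { r, s, t } ∪ { p, q }
  { q, r, s, t, u }  = { r, s, t, u } ∪ { q, r }
Pass 3: +6 →
  { p }  = { q, r, s, t, u }ᶜ
  { u }  = { p, q, r, s, t }ᶜ
  { p, u }  = { q, r, s, t }ᶜ
  { q, s, t }  = { s, t } ∪ { q }
  { s, t, u }  = { p, q, r }ᶜ
  { p, q, s, t }  = { s, t } ∪ { p, q }
Pass 4 adds 8:
  { p, r }  = { r } ∪ { p }
  { q, u }  = { q } ∪ { u }
  { r, u }  = { p, q, s, t }ᶜ
  { p, r, u }  = { q, s, t }ᶜ
  { p, s, t }  = { s, t } ∪ { p }
  { q, r, u }  = { u } ∪ { q, r }
  { p, r, s, t }  = { r, s, t } ∪ { p }
  { q, s, t, u }  = { q } ∪ { s, t, u }
Pass 5: no new sets; the family is a σ-algebra.

Hence σ(ℰ) has 32 members: { {}, { p }, { q }, { r }, { u }, { p, q }, { p, r }, { p, u }, { q, r }, { q, u }, { r, u }, { s, t }, { p, q, r }, { p, q, u }, { p, r, u }, { p, s, t }, { q, r, u }, { q, s, t }, { r, s, t }, { s, t, u }, { p, q, r, u }, { p, q, s, t }, { p, r, s, t }, { p, s, t, u }, { q, r, s, t }, { q, s, t, u }, { r, s, t, u }, { p, q, r, s, t }, { p, q, s, t, u }, { p, r, s, t, u }, { q, r, s, t, u }, Ω }.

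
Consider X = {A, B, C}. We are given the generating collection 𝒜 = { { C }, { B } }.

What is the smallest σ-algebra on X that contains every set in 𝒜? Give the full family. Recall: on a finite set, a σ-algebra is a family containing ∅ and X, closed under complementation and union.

|σ(𝒜)| = 8.  σ(𝒜) = { {  }, { A }, { B }, { C }, { A, B }, { A, C }, { B, C }, X }

Working:
Seed the family with 𝒜 together with ∅ and X: { {  }, { B }, { C }, X }.
Pass 1 (3 new):
  { A, B }  = { C }ᶜ
  { A, C }  = { B }ᶜ
  { B, C }  = { C } ∪ { B }
Pass 2. New:
  { A }  = { B, C }ᶜ
Pass 3: already closed under ᶜ and ∪.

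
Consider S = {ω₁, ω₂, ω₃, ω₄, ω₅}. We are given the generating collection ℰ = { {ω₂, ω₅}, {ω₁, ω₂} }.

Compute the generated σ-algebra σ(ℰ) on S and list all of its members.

Initial family (4 sets): { {}, {ω₁, ω₂}, {ω₂, ω₅}, S }.
Round 1 (3 new):
  {ω₁, ω₂, ω₅}  = {ω₁, ω₂} ∪ {ω₂, ω₅}
  {ω₁, ω₃, ω₄}  = S∖{ω₂, ω₅}
  {ω₃, ω₄, ω₅}  = S∖{ω₁, ω₂}
  [7 total]
Round 2 (4 new):
  {ω₃, ω₄}  = S∖{ω₁, ω₂, ω₅}
  {ω₁, ω₂, ω₃, ω₄}  = {ω₁, ω₃, ω₄} ∪ {ω₁, ω₂}
  {ω₁, ω₃, ω₄, ω₅}  = {ω₃, ω₄, ω₅} ∪ {ω₁, ω₃, ω₄}
  {ω₂, ω₃, ω₄, ω₅}  = {ω₂, ω₅} ∪ {ω₃, ω₄, ω₅}
  [11 total]
Round 3. New:
  {ω₁}  = S∖{ω₂, ω₃, ω₄, ω₅}
  {ω₂}  = S∖{ω₁, ω₃, ω₄, ω₅}
  {ω₅}  = S∖{ω₁, ω₂, ω₃, ω₄}
  [14 total]
Round 4 (2 new):
  {ω₁, ω₅}  = {ω₅} ∪ {ω₁}
  {ω₂, ω₃, ω₄}  = {ω₃, ω₄} ∪ {ω₂}
  [16 total]
Round 5: no new sets; the family is a σ-algebra.

Therefore σ(ℰ) = { {}, {ω₁}, {ω₂}, {ω₅}, {ω₁, ω₂}, {ω₁, ω₅}, {ω₂, ω₅}, {ω₃, ω₄}, {ω₁, ω₂, ω₅}, {ω₁, ω₃, ω₄}, {ω₂, ω₃, ω₄}, {ω₃, ω₄, ω₅}, {ω₁, ω₂, ω₃, ω₄}, {ω₁, ω₃, ω₄, ω₅}, {ω₂, ω₃, ω₄, ω₅}, S } (|σ(ℰ)| = 16).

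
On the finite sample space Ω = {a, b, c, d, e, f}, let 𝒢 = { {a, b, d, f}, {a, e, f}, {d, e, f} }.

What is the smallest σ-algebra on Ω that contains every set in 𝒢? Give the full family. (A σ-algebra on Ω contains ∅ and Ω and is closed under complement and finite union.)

Take S₀ = 𝒢 ∪ {∅, Ω} = { ∅, {a, e, f}, {d, e, f}, {a, b, d, f}, Ω }.
Step 1 (5 new):
  {c, e}  = complement {a, b, d, f}
  {a, b, c}  = complement {d, e, f}
  {b, c, d}  = complement {a, e, f}
  {a, d, e, f}  = {a, e, f} ∪ {d, e, f}
  {a, b, d, e, f}  = {a, b, d, f} ∪ {a, e, f}
  |family| = 10
Step 2. New:
  {c}  = complement {a, b, d, e, f}
  {b, c}  = complement {a, d, e, f}
  {a, b, c, d}  = {b, c, d} ∪ {a, b, c}
  {a, b, c, e}  = {a, b, c} ∪ {c, e}
  {a, c, e, f}  = {a, e, f} ∪ {c, e}
  {b, c, d, e}  = {b, c, d} ∪ {c, e}
  {c, d, e, f}  = {c, e} ∪ {d, e, f}
  {a, b, c, d, f}  = {a, b, d, f} ∪ {b, c, d}
  {a, b, c, e, f}  = {a, b, c} ∪ {a, e, f}
  {a, c, d, e, f}  = {a, d, e, f} ∪ {c, e}
  {b, c, d, e, f}  = {b, c, d} ∪ {d, e, f}
  |family| = 21
Step 3 adds 11:
  {a}  = complement {b, c, d, e, f}
  {b}  = complement {a, c, d, e, f}
  {d}  = complement {a, b, c, e, f}
  {e}  = complement {a, b, c, d, f}
  {a, b}  = complement {c, d, e, f}
  {a, f}  = complement {b, c, d, e}
  {b, d}  = complement {a, c, e, f}
  {d, f}  = complement {a, b, c, e}
  {e, f}  = complement {a, b, c, d}
  {b, c, e}  = {c, e} ∪ {b, c}
  {a, b, c, d, e}  = {c, e} ∪ {a, b, c, d}
  |family| = 32
Step 4: 24 new —
  {f}  = complement {a, b, c, d, e}
  {a, c}  = {a} ∪ {c}
  {a, d}  = {a} ∪ {d}
  {a, e}  = {a} ∪ {e}
  {b, e}  = {b} ∪ {e}
  {c, d}  = {c} ∪ {d}
  {d, e}  = {e} ∪ {d}
  {a, b, d}  = {a, b} ∪ {d}
  {a, b, e}  = {a, b} ∪ {e}
  {a, b, f}  = {a, b} ∪ {a, f}
  {a, c, e}  = {a} ∪ {c, e}
  {a, c, f}  = {a, f} ∪ {c}
  {a, d, f}  = complement {b, c, e}
  {b, d, e}  = {e} ∪ {b, d}
  {b, d, f}  = {b} ∪ {d, f}
  {b, e, f}  = {e, f} ∪ {b}
  {c, d, e}  = {c, e} ∪ {d}
  {c, d, f}  = {c} ∪ {d, f}
  {c, e, f}  = {e, f} ∪ {c}
  {a, b, c, f}  = {a, b, c} ∪ {a, f}
  {a, b, e, f}  = {e, f} ∪ {a, b}
  {b, c, d, f}  = {b, c} ∪ {d, f}
  {b, c, e, f}  = {e, f} ∪ {b, c, e}
  {b, d, e, f}  = {e, f} ∪ {b, d}
  |family| = 56
Step 5: +8 →
  {b, f}  = {b} ∪ {f}
  {c, f}  = {f} ∪ {c}
  {a, c, d}  = complement {b, e, f}
  {a, d, e}  = {d, e} ∪ {a, d}
  {b, c, f}  = {f} ∪ {b, c}
  {a, b, d, e}  = {b, e} ∪ {a, d}
  {a, c, d, e}  = {c, d, e} ∪ {a, c, e}
  {a, c, d, f}  = complement {b, e}
  |family| = 64
After Step 6 the family is unchanged; done.

σ(𝒢) = { ∅, {a}, {b}, {c}, {d}, {e}, {f}, {a, b}, {a, c}, {a, d}, {a, e}, {a, f}, {b, c}, {b, d}, {b, e}, {b, f}, {c, d}, {c, e}, {c, f}, {d, e}, {d, f}, {e, f}, {a, b, c}, {a, b, d}, {a, b, e}, {a, b, f}, {a, c, d}, {a, c, e}, {a, c, f}, {a, d, e}, {a, d, f}, {a, e, f}, {b, c, d}, {b, c, e}, {b, c, f}, {b, d, e}, {b, d, f}, {b, e, f}, {c, d, e}, {c, d, f}, {c, e, f}, {d, e, f}, {a, b, c, d}, {a, b, c, e}, {a, b, c, f}, {a, b, d, e}, {a, b, d, f}, {a, b, e, f}, {a, c, d, e}, {a, c, d, f}, {a, c, e, f}, {a, d, e, f}, {b, c, d, e}, {b, c, d, f}, {b, c, e, f}, {b, d, e, f}, {c, d, e, f}, {a, b, c, d, e}, {a, b, c, d, f}, {a, b, c, e, f}, {a, b, d, e, f}, {a, c, d, e, f}, {b, c, d, e, f}, Ω }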